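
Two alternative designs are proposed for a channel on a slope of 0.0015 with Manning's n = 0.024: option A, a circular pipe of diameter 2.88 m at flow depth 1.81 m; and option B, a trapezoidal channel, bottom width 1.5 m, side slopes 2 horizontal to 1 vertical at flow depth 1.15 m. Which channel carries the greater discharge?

channel A

Channel A: For a circular section of diameter D = 2.88 m at depth y = 1.81 m, the central angle is θ = 2 arccos(1 − 2y/D) = 3.661 rad. Then A = (D²/8)(θ − sin θ) = 4.311 m² and P = Dθ/2 = 5.272 m. Hydraulic radius R = A/P = 4.311/5.272 = 0.8177 m. Q_A = (1/0.024)·4.311·0.8177^(2/3)·√0.0015 = 6.083 m³/s.
Channel B: With bottom width b = 1.5 m and side slope z = 2: A = (b + zy)y = (1.5 + 2×1.15)×1.15 = 4.37 m²; P = b + 2y√(1+z²) = 1.5 + 2×1.15×2.236 = 6.643 m. Hydraulic radius R = A/P = 4.37/6.643 = 0.6578 m. Q_B = (1/0.024)·4.37·0.6578^(2/3)·√0.0015 = 5.334 m³/s.
Q_A = 6.083 m³/s vs Q_B = 5.334 m³/s, so channel A carries more.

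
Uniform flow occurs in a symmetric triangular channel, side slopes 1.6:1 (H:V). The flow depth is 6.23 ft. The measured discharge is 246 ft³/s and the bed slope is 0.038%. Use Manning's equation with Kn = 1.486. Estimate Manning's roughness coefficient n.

n = 0.014

For a triangular section with side slope z = 1.6: A = zy² = 1.6×6.23² = 62.1 ft²; P = 2y√(1+z²) = 2×6.23×1.887 = 23.51 ft.
Hydraulic radius R = A/P = 62.1/23.51 = 2.642 ft.
Rearranging Manning's equation: n = (1.486/Q) A R^(2/3) S^(1/2) = (1.486/246) × 62.1 × 2.642^(2/3) × √0.00038 = 0.014.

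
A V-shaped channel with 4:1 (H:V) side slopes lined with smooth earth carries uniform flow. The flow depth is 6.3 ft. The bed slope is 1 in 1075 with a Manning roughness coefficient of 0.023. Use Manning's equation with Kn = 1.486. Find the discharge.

Q = 659 ft³/s

For a triangular section with side slope z = 4: A = zy² = 4×6.3² = 158.8 ft²; P = 2y√(1+z²) = 2×6.3×4.123 = 51.95 ft.
Hydraulic radius R = A/P = 158.8/51.95 = 3.056 ft.
Manning's equation: Q = (1.486/n) A R^(2/3) S^(1/2) = (1.486/0.023) × 158.8 × 3.056^(2/3) × 0.0009302^(1/2) = 659 ft³/s.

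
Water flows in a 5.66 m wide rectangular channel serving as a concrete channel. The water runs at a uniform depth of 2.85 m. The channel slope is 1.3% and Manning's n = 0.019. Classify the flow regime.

Flow area A = b·y = 5.66 × 2.85 = 16.13 m². Wetted perimeter P = b + 2y = 5.66 + 2×2.85 = 11.36 m.
Hydraulic radius R = A/P = 16.13/11.36 = 1.42 m.
V = (1/n) R^(2/3) √S = (1/0.019) × 1.42^(2/3) × √0.013 = 7.581 m/s. Hydraulic depth D_h = A/T = 16.13/5.66 = 2.85 m.
Froude number Fr = V/√(g·D_h) = 7.581/√(9.81×2.85) = 1.43, which is greater than 1, so the flow is supercritical.

supercritical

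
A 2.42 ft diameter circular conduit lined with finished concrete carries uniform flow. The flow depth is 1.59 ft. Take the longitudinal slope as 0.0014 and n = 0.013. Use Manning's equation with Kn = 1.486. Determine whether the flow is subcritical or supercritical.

For a circular section of diameter D = 2.42 ft at depth y = 1.59 ft, the central angle is θ = 2 arccos(1 − 2y/D) = 3.781 rad. Then A = (D²/8)(θ − sin θ) = 3.204 ft² and P = Dθ/2 = 4.574 ft.
Hydraulic radius R = A/P = 3.204/4.574 = 0.7004 ft.
V = (1.486/n) R^(2/3) √S = (1.486/0.013) × 0.7004^(2/3) × √0.0014 = 3.373 ft/s. Hydraulic depth D_h = A/T = 3.204/2.298 = 1.395 ft.
Froude number Fr = V/√(g·D_h) = 3.373/√(32.2×1.395) = 0.503, which is less than 1, so the flow is subcritical.

subcritical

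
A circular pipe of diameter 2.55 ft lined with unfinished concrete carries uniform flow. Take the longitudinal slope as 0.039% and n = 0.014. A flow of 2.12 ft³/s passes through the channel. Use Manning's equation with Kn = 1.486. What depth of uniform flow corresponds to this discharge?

y_n = 0.9 ft

Manning's equation rearranged: A R^(2/3) = nQ / (1.486·√S) = 0.014 × 2.12 / (1.486 × √0.00039) = 1.011.
Trying y = 0.675 ft: A R^(2/3) = 0.5801 — low.
Trying y = 1.03 ft: A R^(2/3) = 1.298 — high.
Trying y = 0.9 ft: A R^(2/3) = 1.01 — ≈ 1.011.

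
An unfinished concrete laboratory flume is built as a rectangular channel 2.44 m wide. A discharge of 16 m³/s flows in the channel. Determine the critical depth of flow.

For a rectangular channel, critical depth y_c = (q²/g)^(1/3) where q = Q/b = 16/2.44 = 6.557 m²/s.
So y_c = (6.557²/9.81)^(1/3) = 1.64 m.

y_c = 1.64 m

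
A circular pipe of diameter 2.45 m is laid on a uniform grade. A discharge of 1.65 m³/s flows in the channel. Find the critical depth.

y_c = 0.569 m

At critical depth, Q² T / (g A³) = 1, i.e. A³/T = Q²/g = 1.65²/9.81 = 0.2775.
At y = 0.4 m: A³/T = 0.06956 — low.
At y = 0.682 m: A³/T = 0.5606 — high.
At y = 0.569 m: A³/T = 0.2768 — matches.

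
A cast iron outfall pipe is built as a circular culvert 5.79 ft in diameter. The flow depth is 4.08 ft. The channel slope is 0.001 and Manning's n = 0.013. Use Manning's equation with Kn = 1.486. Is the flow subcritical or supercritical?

subcritical

For a circular section of diameter D = 5.79 ft at depth y = 4.08 ft, the central angle is θ = 2 arccos(1 − 2y/D) = 3.985 rad. Then A = (D²/8)(θ − sin θ) = 19.83 ft² and P = Dθ/2 = 11.54 ft.
Hydraulic radius R = A/P = 19.83/11.54 = 1.719 ft.
V = (1.486/n) R^(2/3) √S = (1.486/0.013) × 1.719^(2/3) × √0.001 = 5.187 ft/s. Hydraulic depth D_h = A/T = 19.83/5.283 = 3.754 ft.
Froude number Fr = V/√(g·D_h) = 5.187/√(32.2×3.754) = 0.472, which is less than 1, so the flow is subcritical.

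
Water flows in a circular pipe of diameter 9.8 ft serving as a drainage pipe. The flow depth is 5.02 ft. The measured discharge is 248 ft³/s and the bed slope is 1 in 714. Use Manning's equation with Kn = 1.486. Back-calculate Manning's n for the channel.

For a circular section of diameter D = 9.8 ft at depth y = 5.02 ft, the central angle is θ = 2 arccos(1 − 2y/D) = 3.191 rad. Then A = (D²/8)(θ − sin θ) = 38.89 ft² and P = Dθ/2 = 15.63 ft.
Hydraulic radius R = A/P = 38.89/15.63 = 2.488 ft.
Rearranging Manning's equation: n = (1.486/Q) A R^(2/3) S^(1/2) = (1.486/248) × 38.89 × 2.488^(2/3) × √0.001401 = 0.016.

n = 0.016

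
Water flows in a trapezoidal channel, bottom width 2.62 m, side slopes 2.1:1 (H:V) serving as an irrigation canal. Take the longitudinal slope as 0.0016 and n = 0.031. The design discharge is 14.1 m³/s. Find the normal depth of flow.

Manning's equation rearranged: A R^(2/3) = nQ / (1·√S) = 0.031 × 14.1 / (√0.0016) = 10.93.
Try y = 1.24 m: A R^(2/3) = 5.452 — low.
Try y = 2.13 m: A R^(2/3) = 17.12 — high.
Try y = 1.73 m: A R^(2/3) = 10.92 — ≈ 10.93.

y_n = 1.73 m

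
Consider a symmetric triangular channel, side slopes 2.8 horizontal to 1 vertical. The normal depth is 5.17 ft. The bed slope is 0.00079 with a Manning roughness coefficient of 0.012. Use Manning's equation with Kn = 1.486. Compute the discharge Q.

Q = 471 ft³/s

For a triangular section with side slope z = 2.8: A = zy² = 2.8×5.17² = 74.84 ft²; P = 2y√(1+z²) = 2×5.17×2.973 = 30.74 ft.
Hydraulic radius R = A/P = 74.84/30.74 = 2.434 ft.
Manning's equation: Q = (1.486/n) A R^(2/3) S^(1/2) = (1.486/0.012) × 74.84 × 2.434^(2/3) × 0.00079^(1/2) = 471 ft³/s.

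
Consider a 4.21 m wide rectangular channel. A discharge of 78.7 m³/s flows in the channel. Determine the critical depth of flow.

y_c = 3.29 m

For a rectangular channel, critical depth y_c = (q²/g)^(1/3) where q = Q/b = 78.7/4.21 = 18.69 m²/s.
So y_c = (18.69²/9.81)^(1/3) = 3.29 m.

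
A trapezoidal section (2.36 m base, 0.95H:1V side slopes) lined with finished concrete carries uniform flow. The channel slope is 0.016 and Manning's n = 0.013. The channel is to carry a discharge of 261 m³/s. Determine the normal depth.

y_n = 3.44 m

Manning's equation rearranged: A R^(2/3) = nQ / (1·√S) = 0.013 × 261 / (√0.016) = 26.82.
Trying y = 3.88 m: A R^(2/3) = 34.66 — high.
Trying y = 2.93 m: A R^(2/3) = 19.25 — low.
Trying y = 3.44 m: A R^(2/3) = 26.86 — close enough.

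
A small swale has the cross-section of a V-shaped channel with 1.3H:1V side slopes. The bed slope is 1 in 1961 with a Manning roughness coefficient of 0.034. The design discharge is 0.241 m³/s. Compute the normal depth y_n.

Manning's equation rearranged: A R^(2/3) = nQ / (1·√S) = 0.034 × 0.241 / (√0.0005099) = 0.3629.
At y = 0.688 m: A R^(2/3) = 0.2587 — too small.
At y = 0.781 m: A R^(2/3) = 0.3628 — close enough.

y_n = 0.781 m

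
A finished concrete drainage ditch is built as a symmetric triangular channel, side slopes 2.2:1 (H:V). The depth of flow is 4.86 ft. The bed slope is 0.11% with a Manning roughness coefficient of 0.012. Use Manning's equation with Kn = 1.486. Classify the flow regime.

For a triangular section with side slope z = 2.2: A = zy² = 2.2×4.86² = 51.96 ft²; P = 2y√(1+z²) = 2×4.86×2.417 = 23.49 ft.
Hydraulic radius R = A/P = 51.96/23.49 = 2.212 ft.
V = (1.486/n) R^(2/3) √S = (1.486/0.012) × 2.212^(2/3) × √0.0011 = 6.973 ft/s. Hydraulic depth D_h = A/T = 51.96/21.38 = 2.43 ft.
Froude number Fr = V/√(g·D_h) = 6.973/√(32.2×2.43) = 0.788, which is less than 1, so the flow is subcritical.

subcritical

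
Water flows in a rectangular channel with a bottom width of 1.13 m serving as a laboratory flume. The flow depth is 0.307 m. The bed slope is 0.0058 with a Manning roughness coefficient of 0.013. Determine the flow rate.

Q = 0.693 m³/s

Flow area A = b·y = 1.13 × 0.307 = 0.3469 m². Wetted perimeter P = b + 2y = 1.13 + 2×0.307 = 1.744 m.
Hydraulic radius R = A/P = 0.3469/1.744 = 0.1989 m.
Manning's equation: Q = (1/n) A R^(2/3) S^(1/2) = (1/0.013) × 0.3469 × 0.1989^(2/3) × 0.0058^(1/2) = 0.693 m³/s.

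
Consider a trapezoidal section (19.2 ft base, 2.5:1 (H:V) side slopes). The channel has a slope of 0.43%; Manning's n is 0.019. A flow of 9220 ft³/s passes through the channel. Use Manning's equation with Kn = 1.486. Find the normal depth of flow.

Manning's equation rearranged: A R^(2/3) = nQ / (1.486·√S) = 0.019 × 9220 / (1.486 × √0.0043) = 1798.
Try y = 8.87 ft: A R^(2/3) = 1141 — low.
Try y = 13.7 ft: A R^(2/3) = 2899 — high.
Try y = 11 ft: A R^(2/3) = 1798 — matches.

y_n = 11 ft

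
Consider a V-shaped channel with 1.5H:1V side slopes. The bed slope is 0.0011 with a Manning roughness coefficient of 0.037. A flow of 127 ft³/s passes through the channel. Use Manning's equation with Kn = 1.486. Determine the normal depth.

Manning's equation rearranged: A R^(2/3) = nQ / (1.486·√S) = 0.037 × 127 / (1.486 × √0.0011) = 95.34.
At y = 4.75 ft: A R^(2/3) = 53.3 — short.
At y = 6.9 ft: A R^(2/3) = 144.2 — over.
At y = 5.91 ft: A R^(2/3) = 95.44 — close enough.

y_n = 5.91 ft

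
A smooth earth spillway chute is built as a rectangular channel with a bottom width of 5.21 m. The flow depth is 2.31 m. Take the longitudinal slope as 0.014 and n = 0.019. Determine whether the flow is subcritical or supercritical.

Flow area A = b·y = 5.21 × 2.31 = 12.04 m². Wetted perimeter P = b + 2y = 5.21 + 2×2.31 = 9.83 m.
Hydraulic radius R = A/P = 12.04/9.83 = 1.224 m.
V = (1/n) R^(2/3) √S = (1/0.019) × 1.224^(2/3) × √0.014 = 7.127 m/s. Hydraulic depth D_h = A/T = 12.04/5.21 = 2.31 m.
Froude number Fr = V/√(g·D_h) = 7.127/√(9.81×2.31) = 1.5, which is greater than 1, so the flow is supercritical.

supercritical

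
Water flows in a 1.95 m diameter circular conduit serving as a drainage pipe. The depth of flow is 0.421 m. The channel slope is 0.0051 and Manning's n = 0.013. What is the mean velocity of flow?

For a circular section of diameter D = 1.95 m at depth y = 0.421 m, the central angle is θ = 2 arccos(1 − 2y/D) = 1.933 rad. Then A = (D²/8)(θ − sin θ) = 0.4743 m² and P = Dθ/2 = 1.885 m.
Hydraulic radius R = A/P = 0.4743/1.885 = 0.2517 m.
From Manning's equation, V = (1/n) R^(2/3) S^(1/2) = (1/0.013) × 0.2517^(2/3) × 0.0051^(1/2) = 2.19 m/s.

V = 2.19 m/s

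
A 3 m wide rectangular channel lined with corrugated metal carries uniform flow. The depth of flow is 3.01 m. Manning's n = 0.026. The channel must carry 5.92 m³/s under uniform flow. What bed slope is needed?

S = 0.00029

Flow area A = b·y = 3 × 3.01 = 9.03 m². Wetted perimeter P = b + 2y = 3 + 2×3.01 = 9.02 m.
Hydraulic radius R = A/P = 9.03/9.02 = 1.001 m.
From Manning's equation, S = [nQ / (1 A R^(2/3))]² = [0.026 × 5.92 / (1 × 9.03 × 1.001^(2/3))]² = 0.00029.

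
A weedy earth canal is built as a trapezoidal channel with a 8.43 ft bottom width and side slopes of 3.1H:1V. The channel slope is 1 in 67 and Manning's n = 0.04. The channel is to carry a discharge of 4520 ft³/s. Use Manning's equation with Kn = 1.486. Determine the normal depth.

y_n = 9.22 ft

Manning's equation rearranged: A R^(2/3) = nQ / (1.486·√S) = 0.04 × 4520 / (1.486 × √0.01493) = 995.9.
Try y = 11.3 ft: A R^(2/3) = 1619 — too large.
Try y = 9.22 ft: A R^(2/3) = 995.4 — matches.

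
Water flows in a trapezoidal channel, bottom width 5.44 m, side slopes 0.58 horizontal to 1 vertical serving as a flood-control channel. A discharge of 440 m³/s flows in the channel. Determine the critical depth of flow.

At critical depth, Q² T / (g A³) = 1, i.e. A³/T = Q²/g = 440²/9.81 = 19730.
Trying y = 5.23 m: A³/T = 7564 — low.
Trying y = 8.54 m: A³/T = 45560 — high.
Trying y = 6.82 m: A³/T = 19710 — matches.

y_c = 6.82 m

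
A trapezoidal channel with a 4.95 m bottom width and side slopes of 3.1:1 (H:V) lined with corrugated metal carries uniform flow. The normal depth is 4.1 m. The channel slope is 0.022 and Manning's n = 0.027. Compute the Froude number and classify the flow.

With bottom width b = 4.95 m and side slope z = 3.1: A = (b + zy)y = (4.95 + 3.1×4.1)×4.1 = 72.41 m²; P = b + 2y√(1+z²) = 4.95 + 2×4.1×3.257 = 31.66 m.
Hydraulic radius R = A/P = 72.41/31.66 = 2.287 m.
V = (1/n) R^(2/3) √S = (1/0.027) × 2.287^(2/3) × √0.022 = 9.536 m/s. Hydraulic depth D_h = A/T = 72.41/30.37 = 2.384 m.
Froude number Fr = V/√(g·D_h) = 9.536/√(9.81×2.384) = 1.97, which is greater than 1, so the flow is supercritical.

supercritical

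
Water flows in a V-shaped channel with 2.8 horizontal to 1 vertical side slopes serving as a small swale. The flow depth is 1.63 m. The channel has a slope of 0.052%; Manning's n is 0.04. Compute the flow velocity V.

V = 0.478 m/s

For a triangular section with side slope z = 2.8: A = zy² = 2.8×1.63² = 7.439 m²; P = 2y√(1+z²) = 2×1.63×2.973 = 9.693 m.
Hydraulic radius R = A/P = 7.439/9.693 = 0.7675 m.
From Manning's equation, V = (1/n) R^(2/3) S^(1/2) = (1/0.04) × 0.7675^(2/3) × 0.00052^(1/2) = 0.478 m/s.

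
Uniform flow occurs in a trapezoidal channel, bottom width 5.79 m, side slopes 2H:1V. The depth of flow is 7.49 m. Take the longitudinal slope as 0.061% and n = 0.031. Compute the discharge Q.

With bottom width b = 5.79 m and side slope z = 2: A = (b + zy)y = (5.79 + 2×7.49)×7.49 = 155.6 m²; P = b + 2y√(1+z²) = 5.79 + 2×7.49×2.236 = 39.29 m.
Hydraulic radius R = A/P = 155.6/39.29 = 3.96 m.
Manning's equation: Q = (1/n) A R^(2/3) S^(1/2) = (1/0.031) × 155.6 × 3.96^(2/3) × 0.00061^(1/2) = 310 m³/s.

Q = 310 m³/s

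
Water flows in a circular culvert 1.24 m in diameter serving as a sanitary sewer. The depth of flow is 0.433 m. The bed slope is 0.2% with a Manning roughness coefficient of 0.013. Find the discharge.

Q = 0.498 m³/s

For a circular section of diameter D = 1.24 m at depth y = 0.433 m, the central angle is θ = 2 arccos(1 − 2y/D) = 2.529 rad. Then A = (D²/8)(θ − sin θ) = 0.3755 m² and P = Dθ/2 = 1.568 m.
Hydraulic radius R = A/P = 0.3755/1.568 = 0.2395 m.
Manning's equation: Q = (1/n) A R^(2/3) S^(1/2) = (1/0.013) × 0.3755 × 0.2395^(2/3) × 0.002^(1/2) = 0.498 m³/s.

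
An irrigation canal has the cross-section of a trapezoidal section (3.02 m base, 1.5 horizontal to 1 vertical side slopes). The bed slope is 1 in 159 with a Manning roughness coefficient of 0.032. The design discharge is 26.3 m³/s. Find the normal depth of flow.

Manning's equation rearranged: A R^(2/3) = nQ / (1·√S) = 0.032 × 26.3 / (√0.006289) = 10.61.
Trying y = 2.2 m: A R^(2/3) = 16.3 — too large.
Trying y = 1.6 m: A R^(2/3) = 8.595 — too small.
Trying y = 1.78 m: A R^(2/3) = 10.62 — close enough.

y_n = 1.78 m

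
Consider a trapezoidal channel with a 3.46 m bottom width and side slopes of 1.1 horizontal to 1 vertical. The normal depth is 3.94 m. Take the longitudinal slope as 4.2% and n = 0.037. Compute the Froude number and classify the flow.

supercritical

With bottom width b = 3.46 m and side slope z = 1.1: A = (b + zy)y = (3.46 + 1.1×3.94)×3.94 = 30.71 m²; P = b + 2y√(1+z²) = 3.46 + 2×3.94×1.487 = 15.17 m.
Hydraulic radius R = A/P = 30.71/15.17 = 2.024 m.
V = (1/n) R^(2/3) √S = (1/0.037) × 2.024^(2/3) × √0.042 = 8.862 m/s. Hydraulic depth D_h = A/T = 30.71/12.13 = 2.532 m.
Froude number Fr = V/√(g·D_h) = 8.862/√(9.81×2.532) = 1.78, which is greater than 1, so the flow is supercritical.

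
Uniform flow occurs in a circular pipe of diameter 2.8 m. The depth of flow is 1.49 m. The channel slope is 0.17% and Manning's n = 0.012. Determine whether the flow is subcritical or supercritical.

For a circular section of diameter D = 2.8 m at depth y = 1.49 m, the central angle is θ = 2 arccos(1 − 2y/D) = 3.27 rad. Then A = (D²/8)(θ − sin θ) = 3.331 m² and P = Dθ/2 = 4.578 m.
Hydraulic radius R = A/P = 3.331/4.578 = 0.7275 m.
V = (1/n) R^(2/3) √S = (1/0.012) × 0.7275^(2/3) × √0.0017 = 2.779 m/s. Hydraulic depth D_h = A/T = 3.331/2.794 = 1.192 m.
Froude number Fr = V/√(g·D_h) = 2.779/√(9.81×1.192) = 0.813, which is less than 1, so the flow is subcritical.

subcritical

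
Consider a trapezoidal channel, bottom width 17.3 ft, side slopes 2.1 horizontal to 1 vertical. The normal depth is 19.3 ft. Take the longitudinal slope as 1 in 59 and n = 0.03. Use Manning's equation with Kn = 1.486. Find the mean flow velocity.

V = 30.8 ft/s

With bottom width b = 17.3 ft and side slope z = 2.1: A = (b + zy)y = (17.3 + 2.1×19.3)×19.3 = 1116 ft²; P = b + 2y√(1+z²) = 17.3 + 2×19.3×2.326 = 107.1 ft.
Hydraulic radius R = A/P = 1116/107.1 = 10.42 ft.
From Manning's equation, V = (1.486/n) R^(2/3) S^(1/2) = (1.486/0.03) × 10.42^(2/3) × 0.01695^(1/2) = 30.8 ft/s.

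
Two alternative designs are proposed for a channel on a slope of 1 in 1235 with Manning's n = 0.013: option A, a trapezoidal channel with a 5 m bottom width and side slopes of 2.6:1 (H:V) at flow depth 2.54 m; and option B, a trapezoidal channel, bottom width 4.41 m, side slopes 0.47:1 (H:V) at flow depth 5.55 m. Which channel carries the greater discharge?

Channel A: With bottom width b = 5 m and side slope z = 2.6: A = (b + zy)y = (5 + 2.6×2.54)×2.54 = 29.47 m²; P = b + 2y√(1+z²) = 5 + 2×2.54×2.786 = 19.15 m. Hydraulic radius R = A/P = 29.47/19.15 = 1.539 m. Q_A = (1/0.013)·29.47·1.539^(2/3)·√0.0008097 = 86 m³/s.
Channel B: With bottom width b = 4.41 m and side slope z = 0.47: A = (b + zy)y = (4.41 + 0.47×5.55)×5.55 = 38.95 m²; P = b + 2y√(1+z²) = 4.41 + 2×5.55×1.105 = 16.67 m. Hydraulic radius R = A/P = 38.95/16.67 = 2.336 m. Q_B = (1/0.013)·38.95·2.336^(2/3)·√0.0008097 = 150.1 m³/s.
Q_A = 86 m³/s vs Q_B = 150.1 m³/s, so channel B carries more.

channel B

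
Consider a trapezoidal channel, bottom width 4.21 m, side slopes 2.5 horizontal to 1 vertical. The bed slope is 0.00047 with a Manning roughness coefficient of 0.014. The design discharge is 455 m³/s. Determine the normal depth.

Manning's equation rearranged: A R^(2/3) = nQ / (1·√S) = 0.014 × 455 / (√0.00047) = 293.8.
Trying y = 5.65 m: A R^(2/3) = 215 — low.
Trying y = 7.3 m: A R^(2/3) = 397 — high.
Trying y = 6.44 m: A R^(2/3) = 293.6 — close enough.

y_n = 6.44 m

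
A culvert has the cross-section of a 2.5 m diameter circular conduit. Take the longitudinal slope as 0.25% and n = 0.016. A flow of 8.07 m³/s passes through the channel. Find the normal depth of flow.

Manning's equation rearranged: A R^(2/3) = nQ / (1·√S) = 0.016 × 8.07 / (√0.0025) = 2.582.
Try y = 1.89 m: A R^(2/3) = 3.302 — too large.
Try y = 1.24 m: A R^(2/3) = 1.77 — too small.
Try y = 1.57 m: A R^(2/3) = 2.582 — matches.

y_n = 1.57 m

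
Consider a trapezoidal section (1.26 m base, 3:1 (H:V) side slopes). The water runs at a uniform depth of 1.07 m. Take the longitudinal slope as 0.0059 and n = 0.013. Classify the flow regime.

supercritical

With bottom width b = 1.26 m and side slope z = 3: A = (b + zy)y = (1.26 + 3×1.07)×1.07 = 4.783 m²; P = b + 2y√(1+z²) = 1.26 + 2×1.07×3.162 = 8.027 m.
Hydraulic radius R = A/P = 4.783/8.027 = 0.5958 m.
V = (1/n) R^(2/3) √S = (1/0.013) × 0.5958^(2/3) × √0.0059 = 4.184 m/s. Hydraulic depth D_h = A/T = 4.783/7.68 = 0.6228 m.
Froude number Fr = V/√(g·D_h) = 4.184/√(9.81×0.6228) = 1.69, which is greater than 1, so the flow is supercritical.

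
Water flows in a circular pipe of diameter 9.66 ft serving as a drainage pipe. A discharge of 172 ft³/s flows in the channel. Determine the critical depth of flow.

y_c = 3.09 ft

At critical depth, Q² T / (g A³) = 1, i.e. A³/T = Q²/g = 172²/32.2 = 918.8.
Trying y = 3.39 ft: A³/T = 1310 — over.
Trying y = 2.55 ft: A³/T = 434.6 — short.
Trying y = 3.09 ft: A³/T = 915.7 — close enough.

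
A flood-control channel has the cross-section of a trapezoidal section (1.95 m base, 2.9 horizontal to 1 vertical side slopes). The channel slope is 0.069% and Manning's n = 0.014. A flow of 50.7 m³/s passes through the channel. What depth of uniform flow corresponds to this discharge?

Manning's equation rearranged: A R^(2/3) = nQ / (1·√S) = 0.014 × 50.7 / (√0.00069) = 27.02.
Try y = 2.8 m: A R^(2/3) = 36.52 — too large.
Try y = 2.47 m: A R^(2/3) = 27.03 — matches.

y_n = 2.47 m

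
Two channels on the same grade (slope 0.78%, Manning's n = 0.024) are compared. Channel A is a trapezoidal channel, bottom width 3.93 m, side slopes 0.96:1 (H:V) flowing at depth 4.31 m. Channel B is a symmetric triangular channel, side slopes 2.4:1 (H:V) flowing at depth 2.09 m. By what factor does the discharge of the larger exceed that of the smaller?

Channel A: With bottom width b = 3.93 m and side slope z = 0.96: A = (b + zy)y = (3.93 + 0.96×4.31)×4.31 = 34.77 m²; P = b + 2y√(1+z²) = 3.93 + 2×4.31×1.386 = 15.88 m. Hydraulic radius R = A/P = 34.77/15.88 = 2.19 m. Q_A = (1/0.024)·34.77·2.19^(2/3)·√0.0078 = 215.8 m³/s.
Channel B: For a triangular section with side slope z = 2.4: A = zy² = 2.4×2.09² = 10.48 m²; P = 2y√(1+z²) = 2×2.09×2.6 = 10.87 m. Hydraulic radius R = A/P = 10.48/10.87 = 0.9646 m. Q_B = (1/0.024)·10.48·0.9646^(2/3)·√0.0078 = 37.66 m³/s.
The larger discharge is 215.8 m³/s and the smaller is 37.66 m³/s; the ratio is 5.73.

5.73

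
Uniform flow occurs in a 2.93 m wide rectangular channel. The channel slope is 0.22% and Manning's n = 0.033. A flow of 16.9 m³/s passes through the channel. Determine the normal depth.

Manning's equation rearranged: A R^(2/3) = nQ / (1·√S) = 0.033 × 16.9 / (√0.0022) = 11.89.
Try y = 4.58 m: A R^(2/3) = 14.39 — too large.
Try y = 3.89 m: A R^(2/3) = 11.88 — ≈ 11.89.

y_n = 3.89 m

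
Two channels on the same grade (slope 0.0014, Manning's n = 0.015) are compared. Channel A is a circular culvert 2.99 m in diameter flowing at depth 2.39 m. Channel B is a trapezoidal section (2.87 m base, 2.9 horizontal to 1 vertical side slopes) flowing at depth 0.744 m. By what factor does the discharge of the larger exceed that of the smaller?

2.39

Channel A: For a circular section of diameter D = 2.99 m at depth y = 2.39 m, the central angle is θ = 2 arccos(1 − 2y/D) = 4.425 rad. Then A = (D²/8)(θ − sin θ) = 6.017 m² and P = Dθ/2 = 6.616 m. Hydraulic radius R = A/P = 6.017/6.616 = 0.9095 m. Q_A = (1/0.015)·6.017·0.9095^(2/3)·√0.0014 = 14.09 m³/s.
Channel B: With bottom width b = 2.87 m and side slope z = 2.9: A = (b + zy)y = (2.87 + 2.9×0.744)×0.744 = 3.741 m²; P = b + 2y√(1+z²) = 2.87 + 2×0.744×3.068 = 7.435 m. Hydraulic radius R = A/P = 3.741/7.435 = 0.5031 m. Q_B = (1/0.015)·3.741·0.5031^(2/3)·√0.0014 = 5.902 m³/s.
The larger discharge is 14.09 m³/s and the smaller is 5.902 m³/s; the ratio is 2.39.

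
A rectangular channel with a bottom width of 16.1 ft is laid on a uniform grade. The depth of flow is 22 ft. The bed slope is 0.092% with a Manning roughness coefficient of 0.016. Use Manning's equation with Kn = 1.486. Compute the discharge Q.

Flow area A = b·y = 16.1 × 22 = 354.2 ft². Wetted perimeter P = b + 2y = 16.1 + 2×22 = 60.1 ft.
Hydraulic radius R = A/P = 354.2/60.1 = 5.894 ft.
Manning's equation: Q = (1.486/n) A R^(2/3) S^(1/2) = (1.486/0.016) × 354.2 × 5.894^(2/3) × 0.00092^(1/2) = 3260 ft³/s.

Q = 3260 ft³/s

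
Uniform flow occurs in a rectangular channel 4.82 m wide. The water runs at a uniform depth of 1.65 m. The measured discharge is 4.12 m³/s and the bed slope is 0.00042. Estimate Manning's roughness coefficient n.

Flow area A = b·y = 4.82 × 1.65 = 7.953 m². Wetted perimeter P = b + 2y = 4.82 + 2×1.65 = 8.12 m.
Hydraulic radius R = A/P = 7.953/8.12 = 0.9794 m.
Rearranging Manning's equation: n = (1/Q) A R^(2/3) S^(1/2) = (1/4.12) × 7.953 × 0.9794^(2/3) × √0.00042 = 0.039.

n = 0.039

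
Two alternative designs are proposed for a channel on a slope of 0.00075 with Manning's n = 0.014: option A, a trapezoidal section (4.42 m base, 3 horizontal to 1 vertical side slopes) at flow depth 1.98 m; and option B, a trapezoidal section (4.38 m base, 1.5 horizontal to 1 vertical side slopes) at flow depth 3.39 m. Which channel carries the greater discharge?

channel B

Channel A: With bottom width b = 4.42 m and side slope z = 3: A = (b + zy)y = (4.42 + 3×1.98)×1.98 = 20.51 m²; P = b + 2y√(1+z²) = 4.42 + 2×1.98×3.162 = 16.94 m. Hydraulic radius R = A/P = 20.51/16.94 = 1.211 m. Q_A = (1/0.014)·20.51·1.211^(2/3)·√0.00075 = 45.58 m³/s.
Channel B: With bottom width b = 4.38 m and side slope z = 1.5: A = (b + zy)y = (4.38 + 1.5×3.39)×3.39 = 32.09 m²; P = b + 2y√(1+z²) = 4.38 + 2×3.39×1.803 = 16.6 m. Hydraulic radius R = A/P = 32.09/16.6 = 1.933 m. Q_B = (1/0.014)·32.09·1.933^(2/3)·√0.00075 = 97.38 m³/s.
Q_A = 45.58 m³/s vs Q_B = 97.38 m³/s, so channel B carries more.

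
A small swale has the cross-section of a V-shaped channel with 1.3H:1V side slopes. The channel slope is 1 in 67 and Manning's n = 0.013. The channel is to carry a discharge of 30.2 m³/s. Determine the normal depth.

y_n = 1.77 m

Manning's equation rearranged: A R^(2/3) = nQ / (1·√S) = 0.013 × 30.2 / (√0.01493) = 3.214.
Trying y = 2.2 m: A R^(2/3) = 5.742 — high.
Trying y = 1.26 m: A R^(2/3) = 1.299 — low.
Trying y = 1.77 m: A R^(2/3) = 3.215 — ≈ 3.214.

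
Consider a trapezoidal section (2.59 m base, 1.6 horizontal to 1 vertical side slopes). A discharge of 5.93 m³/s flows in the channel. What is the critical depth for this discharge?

y_c = 0.698 m

At critical depth, Q² T / (g A³) = 1, i.e. A³/T = Q²/g = 5.93²/9.81 = 3.585.
Trying y = 0.54 m: A³/T = 1.503 — too small.
Trying y = 0.834 m: A³/T = 6.667 — too large.
Trying y = 0.698 m: A³/T = 3.591 — ≈ 3.585.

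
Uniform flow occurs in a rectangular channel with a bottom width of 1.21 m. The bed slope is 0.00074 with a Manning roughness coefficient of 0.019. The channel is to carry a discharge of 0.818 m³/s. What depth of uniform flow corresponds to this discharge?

Manning's equation rearranged: A R^(2/3) = nQ / (1·√S) = 0.019 × 0.818 / (√0.00074) = 0.5713.
Try y = 0.827 m: A R^(2/3) = 0.4964 — low.
Try y = 1.04 m: A R^(2/3) = 0.6631 — high.
Try y = 0.924 m: A R^(2/3) = 0.5717 — close enough.

y_n = 0.924 m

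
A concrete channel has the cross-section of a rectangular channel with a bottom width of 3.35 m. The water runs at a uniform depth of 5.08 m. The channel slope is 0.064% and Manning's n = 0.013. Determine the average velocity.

V = 2.27 m/s

Flow area A = b·y = 3.35 × 5.08 = 17.02 m². Wetted perimeter P = b + 2y = 3.35 + 2×5.08 = 13.51 m.
Hydraulic radius R = A/P = 17.02/13.51 = 1.26 m.
From Manning's equation, V = (1/n) R^(2/3) S^(1/2) = (1/0.013) × 1.26^(2/3) × 0.00064^(1/2) = 2.27 m/s.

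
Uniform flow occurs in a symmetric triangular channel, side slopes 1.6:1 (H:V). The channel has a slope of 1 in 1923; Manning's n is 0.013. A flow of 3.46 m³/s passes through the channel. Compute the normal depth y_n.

y_n = 1.34 m

Manning's equation rearranged: A R^(2/3) = nQ / (1·√S) = 0.013 × 3.46 / (√0.00052) = 1.972.
At y = 1.7 m: A R^(2/3) = 3.717 — over.
At y = 0.917 m: A R^(2/3) = 0.7167 — short.
At y = 1.34 m: A R^(2/3) = 1.971 — matches.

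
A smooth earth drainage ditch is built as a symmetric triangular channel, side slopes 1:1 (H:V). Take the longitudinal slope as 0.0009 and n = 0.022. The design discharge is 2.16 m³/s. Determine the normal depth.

Manning's equation rearranged: A R^(2/3) = nQ / (1·√S) = 0.022 × 2.16 / (√0.0009) = 1.584.
Trying y = 1.75 m: A R^(2/3) = 2.224 — high.
Trying y = 1.54 m: A R^(2/3) = 1.581 — ≈ 1.584.

y_n = 1.54 m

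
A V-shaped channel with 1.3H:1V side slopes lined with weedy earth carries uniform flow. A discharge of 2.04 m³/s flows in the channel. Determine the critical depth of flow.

At critical depth, Q² T / (g A³) = 1, i.e. A³/T = Q²/g = 2.04²/9.81 = 0.4242.
Trying y = 1.11 m: A³/T = 1.424 — over.
Trying y = 0.616 m: A³/T = 0.07495 — short.
Trying y = 0.871 m: A³/T = 0.4236 — ≈ 0.4242.

y_c = 0.871 m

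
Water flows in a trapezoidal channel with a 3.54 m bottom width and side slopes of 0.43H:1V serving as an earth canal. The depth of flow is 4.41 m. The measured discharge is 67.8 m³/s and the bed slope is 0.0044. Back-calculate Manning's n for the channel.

With bottom width b = 3.54 m and side slope z = 0.43: A = (b + zy)y = (3.54 + 0.43×4.41)×4.41 = 23.97 m²; P = b + 2y√(1+z²) = 3.54 + 2×4.41×1.089 = 13.14 m.
Hydraulic radius R = A/P = 23.97/13.14 = 1.824 m.
Rearranging Manning's equation: n = (1/Q) A R^(2/3) S^(1/2) = (1/67.8) × 23.97 × 1.824^(2/3) × √0.0044 = 0.035.

n = 0.035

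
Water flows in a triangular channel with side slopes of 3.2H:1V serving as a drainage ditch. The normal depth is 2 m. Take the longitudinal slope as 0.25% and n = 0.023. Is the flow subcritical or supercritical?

For a triangular section with side slope z = 3.2: A = zy² = 3.2×2² = 12.8 m²; P = 2y√(1+z²) = 2×2×3.353 = 13.41 m.
Hydraulic radius R = A/P = 12.8/13.41 = 0.9545 m.
V = (1/n) R^(2/3) √S = (1/0.023) × 0.9545^(2/3) × √0.0025 = 2.107 m/s. Hydraulic depth D_h = A/T = 12.8/12.8 = 1 m.
Froude number Fr = V/√(g·D_h) = 2.107/√(9.81×1) = 0.673, which is less than 1, so the flow is subcritical.

subcritical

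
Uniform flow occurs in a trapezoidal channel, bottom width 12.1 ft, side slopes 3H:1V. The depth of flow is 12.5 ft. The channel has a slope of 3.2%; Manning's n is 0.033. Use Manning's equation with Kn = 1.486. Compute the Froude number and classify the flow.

With bottom width b = 12.1 ft and side slope z = 3: A = (b + zy)y = (12.1 + 3×12.5)×12.5 = 620 ft²; P = b + 2y√(1+z²) = 12.1 + 2×12.5×3.162 = 91.16 ft.
Hydraulic radius R = A/P = 620/91.16 = 6.801 ft.
V = (1.486/n) R^(2/3) √S = (1.486/0.033) × 6.801^(2/3) × √0.032 = 28.92 ft/s. Hydraulic depth D_h = A/T = 620/87.1 = 7.118 ft.
Froude number Fr = V/√(g·D_h) = 28.92/√(32.2×7.118) = 1.91, which is greater than 1, so the flow is supercritical.

supercritical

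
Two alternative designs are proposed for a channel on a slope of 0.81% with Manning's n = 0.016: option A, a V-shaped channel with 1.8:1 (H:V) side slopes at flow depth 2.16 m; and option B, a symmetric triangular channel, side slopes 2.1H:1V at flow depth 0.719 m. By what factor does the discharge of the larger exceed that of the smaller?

Channel A: For a triangular section with side slope z = 1.8: A = zy² = 1.8×2.16² = 8.398 m²; P = 2y√(1+z²) = 2×2.16×2.059 = 8.895 m. Hydraulic radius R = A/P = 8.398/8.895 = 0.9441 m. Q_A = (1/0.016)·8.398·0.9441^(2/3)·√0.0081 = 45.46 m³/s.
Channel B: For a triangular section with side slope z = 2.1: A = zy² = 2.1×0.719² = 1.086 m²; P = 2y√(1+z²) = 2×0.719×2.326 = 3.345 m. Hydraulic radius R = A/P = 1.086/3.345 = 0.3246 m. Q_B = (1/0.016)·1.086·0.3246^(2/3)·√0.0081 = 2.884 m³/s.
The larger discharge is 45.46 m³/s and the smaller is 2.884 m³/s; the ratio is 15.8.

15.8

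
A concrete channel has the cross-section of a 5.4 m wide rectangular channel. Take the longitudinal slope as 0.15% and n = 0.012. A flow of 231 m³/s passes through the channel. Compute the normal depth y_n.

Manning's equation rearranged: A R^(2/3) = nQ / (1·√S) = 0.012 × 231 / (√0.0015) = 71.57.
Try y = 9.82 m: A R^(2/3) = 87.45 — over.
Try y = 6.26 m: A R^(2/3) = 51.61 — short.
Try y = 8.25 m: A R^(2/3) = 71.52 — matches.

y_n = 8.25 m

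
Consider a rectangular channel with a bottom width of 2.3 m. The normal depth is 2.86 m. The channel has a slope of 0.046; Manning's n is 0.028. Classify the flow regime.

supercritical

Flow area A = b·y = 2.3 × 2.86 = 6.578 m². Wetted perimeter P = b + 2y = 2.3 + 2×2.86 = 8.02 m.
Hydraulic radius R = A/P = 6.578/8.02 = 0.8202 m.
V = (1/n) R^(2/3) √S = (1/0.028) × 0.8202^(2/3) × √0.046 = 6.712 m/s. Hydraulic depth D_h = A/T = 6.578/2.3 = 2.86 m.
Froude number Fr = V/√(g·D_h) = 6.712/√(9.81×2.86) = 1.27, which is greater than 1, so the flow is supercritical.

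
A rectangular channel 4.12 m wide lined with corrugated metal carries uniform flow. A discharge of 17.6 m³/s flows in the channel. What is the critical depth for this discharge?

y_c = 1.23 m

For a rectangular channel, critical depth y_c = (q²/g)^(1/3) where q = Q/b = 17.6/4.12 = 4.272 m²/s.
So y_c = (4.272²/9.81)^(1/3) = 1.23 m.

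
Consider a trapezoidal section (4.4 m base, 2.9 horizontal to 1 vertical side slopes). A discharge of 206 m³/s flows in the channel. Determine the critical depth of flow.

y_c = 3.33 m

At critical depth, Q² T / (g A³) = 1, i.e. A³/T = Q²/g = 206²/9.81 = 4326.
Try y = 2.38 m: A³/T = 1069 — too small.
Try y = 3.33 m: A³/T = 4325 — matches.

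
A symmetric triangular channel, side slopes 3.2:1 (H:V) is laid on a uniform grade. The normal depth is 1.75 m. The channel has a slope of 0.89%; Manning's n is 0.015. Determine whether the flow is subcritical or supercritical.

supercritical

For a triangular section with side slope z = 3.2: A = zy² = 3.2×1.75² = 9.8 m²; P = 2y√(1+z²) = 2×1.75×3.353 = 11.73 m.
Hydraulic radius R = A/P = 9.8/11.73 = 0.8352 m.
V = (1/n) R^(2/3) √S = (1/0.015) × 0.8352^(2/3) × √0.0089 = 5.578 m/s. Hydraulic depth D_h = A/T = 9.8/11.2 = 0.875 m.
Froude number Fr = V/√(g·D_h) = 5.578/√(9.81×0.875) = 1.9, which is greater than 1, so the flow is supercritical.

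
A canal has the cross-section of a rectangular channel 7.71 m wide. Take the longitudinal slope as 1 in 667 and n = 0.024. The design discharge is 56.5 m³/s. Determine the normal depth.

y_n = 3.15 m

Manning's equation rearranged: A R^(2/3) = nQ / (1·√S) = 0.024 × 56.5 / (√0.001499) = 35.02.
Trying y = 3.56 m: A R^(2/3) = 41.38 — over.
Trying y = 2.36 m: A R^(2/3) = 23.46 — short.
Trying y = 3.15 m: A R^(2/3) = 35.05 — matches.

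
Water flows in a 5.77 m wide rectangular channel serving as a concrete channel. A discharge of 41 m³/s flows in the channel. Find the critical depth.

For a rectangular channel, critical depth y_c = (q²/g)^(1/3) where q = Q/b = 41/5.77 = 7.106 m²/s.
So y_c = (7.106²/9.81)^(1/3) = 1.73 m.

y_c = 1.73 m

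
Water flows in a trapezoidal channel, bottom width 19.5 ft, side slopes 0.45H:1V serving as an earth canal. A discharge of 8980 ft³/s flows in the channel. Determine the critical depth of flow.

At critical depth, Q² T / (g A³) = 1, i.e. A³/T = Q²/g = 8980²/32.2 = 2504000.
Trying y = 18.4 ft: A³/T = 3704000 — high.
Trying y = 14.3 ft: A³/T = 1576000 — low.
Trying y = 16.4 ft: A³/T = 2501000 — close enough.

y_c = 16.4 ft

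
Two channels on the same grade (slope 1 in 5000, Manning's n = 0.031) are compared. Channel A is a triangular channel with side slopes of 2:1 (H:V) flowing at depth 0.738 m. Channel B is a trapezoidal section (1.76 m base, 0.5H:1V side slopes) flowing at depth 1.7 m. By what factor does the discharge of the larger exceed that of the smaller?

7.34

Channel A: For a triangular section with side slope z = 2: A = zy² = 2×0.738² = 1.089 m²; P = 2y√(1+z²) = 2×0.738×2.236 = 3.3 m. Hydraulic radius R = A/P = 1.089/3.3 = 0.33 m. Q_A = (1/0.031)·1.089·0.33^(2/3)·√0.0002 = 0.2373 m³/s.
Channel B: With bottom width b = 1.76 m and side slope z = 0.5: A = (b + zy)y = (1.76 + 0.5×1.7)×1.7 = 4.437 m²; P = b + 2y√(1+z²) = 1.76 + 2×1.7×1.118 = 5.561 m. Hydraulic radius R = A/P = 4.437/5.561 = 0.7978 m. Q_B = (1/0.031)·4.437·0.7978^(2/3)·√0.0002 = 1.741 m³/s.
The larger discharge is 1.741 m³/s and the smaller is 0.2373 m³/s; the ratio is 7.34.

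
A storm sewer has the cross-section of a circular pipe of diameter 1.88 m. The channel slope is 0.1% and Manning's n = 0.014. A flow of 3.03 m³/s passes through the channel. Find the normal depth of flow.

y_n = 1.27 m

Manning's equation rearranged: A R^(2/3) = nQ / (1·√S) = 0.014 × 3.03 / (√0.001) = 1.341.
Trying y = 1.37 m: A R^(2/3) = 1.478 — too large.
Trying y = 1.08 m: A R^(2/3) = 1.054 — too small.
Trying y = 1.27 m: A R^(2/3) = 1.34 — close enough.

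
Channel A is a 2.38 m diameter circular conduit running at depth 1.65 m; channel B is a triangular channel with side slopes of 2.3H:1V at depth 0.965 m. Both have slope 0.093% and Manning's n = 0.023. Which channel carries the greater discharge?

channel A

Channel A: For a circular section of diameter D = 2.38 m at depth y = 1.65 m, the central angle is θ = 2 arccos(1 − 2y/D) = 3.935 rad. Then A = (D²/8)(θ − sin θ) = 3.291 m² and P = Dθ/2 = 4.683 m. Hydraulic radius R = A/P = 3.291/4.683 = 0.7028 m. Q_A = (1/0.023)·3.291·0.7028^(2/3)·√0.00093 = 3.45 m³/s.
Channel B: For a triangular section with side slope z = 2.3: A = zy² = 2.3×0.965² = 2.142 m²; P = 2y√(1+z²) = 2×0.965×2.508 = 4.84 m. Hydraulic radius R = A/P = 2.142/4.84 = 0.4425 m. Q_B = (1/0.023)·2.142·0.4425^(2/3)·√0.00093 = 1.649 m³/s.
Q_A = 3.45 m³/s vs Q_B = 1.649 m³/s, so channel A carries more.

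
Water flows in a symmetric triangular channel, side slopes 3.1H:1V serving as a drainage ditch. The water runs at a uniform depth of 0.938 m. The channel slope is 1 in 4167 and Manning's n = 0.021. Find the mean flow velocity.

For a triangular section with side slope z = 3.1: A = zy² = 3.1×0.938² = 2.728 m²; P = 2y√(1+z²) = 2×0.938×3.257 = 6.111 m.
Hydraulic radius R = A/P = 2.728/6.111 = 0.4464 m.
From Manning's equation, V = (1/n) R^(2/3) S^(1/2) = (1/0.021) × 0.4464^(2/3) × 0.00024^(1/2) = 0.431 m/s.

V = 0.431 m/s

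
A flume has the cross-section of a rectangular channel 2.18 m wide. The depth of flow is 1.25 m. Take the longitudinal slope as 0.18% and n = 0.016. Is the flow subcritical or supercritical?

subcritical

Flow area A = b·y = 2.18 × 1.25 = 2.725 m². Wetted perimeter P = b + 2y = 2.18 + 2×1.25 = 4.68 m.
Hydraulic radius R = A/P = 2.725/4.68 = 0.5823 m.
V = (1/n) R^(2/3) √S = (1/0.016) × 0.5823^(2/3) × √0.0018 = 1.849 m/s. Hydraulic depth D_h = A/T = 2.725/2.18 = 1.25 m.
Froude number Fr = V/√(g·D_h) = 1.849/√(9.81×1.25) = 0.528, which is less than 1, so the flow is subcritical.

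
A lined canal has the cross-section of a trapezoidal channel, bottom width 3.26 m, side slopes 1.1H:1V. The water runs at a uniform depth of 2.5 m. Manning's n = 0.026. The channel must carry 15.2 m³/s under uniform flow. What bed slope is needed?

S = 0.00044

With bottom width b = 3.26 m and side slope z = 1.1: A = (b + zy)y = (3.26 + 1.1×2.5)×2.5 = 15.02 m²; P = b + 2y√(1+z²) = 3.26 + 2×2.5×1.487 = 10.69 m.
Hydraulic radius R = A/P = 15.02/10.69 = 1.405 m.
From Manning's equation, S = [nQ / (1 A R^(2/3))]² = [0.026 × 15.2 / (1 × 15.02 × 1.405^(2/3))]² = 0.00044.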